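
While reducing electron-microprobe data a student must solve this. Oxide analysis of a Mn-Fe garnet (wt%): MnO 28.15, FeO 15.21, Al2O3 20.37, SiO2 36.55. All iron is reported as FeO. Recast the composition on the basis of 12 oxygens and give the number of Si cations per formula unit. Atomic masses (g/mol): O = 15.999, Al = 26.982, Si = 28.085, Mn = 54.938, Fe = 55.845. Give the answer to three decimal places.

3.011 Si apfu

28.15 wt% MnO ÷ 70.937 g/mol = 0.39683 mol, giving 0.39683 Mn and 0.39683 O.
15.21 wt% FeO ÷ 71.844 g/mol = 0.21171 mol, giving 0.21171 Fe and 0.21171 O.
20.37 wt% Al2O3 ÷ 101.961 g/mol = 0.19978 mol, giving 0.39956 Al and 0.59934 O.
36.55 wt% SiO2 ÷ 60.083 g/mol = 0.60833 mol, giving 0.60833 Si and 1.21666 O.
Oxygen sums to 2.42454; scaling by 12/2.42454 = 4.94939 puts the formula on 12 O.
Si: 0.60833 × 4.94939 = 3.011 atoms per formula unit.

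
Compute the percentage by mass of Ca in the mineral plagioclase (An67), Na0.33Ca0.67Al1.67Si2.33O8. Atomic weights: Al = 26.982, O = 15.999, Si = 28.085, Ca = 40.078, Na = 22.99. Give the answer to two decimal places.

Molar mass of Na0.33Ca0.67Al1.67Si2.33O8: 0.33*22.99 + 0.67*40.078 + 1.67*26.982 + 2.33*28.085 + 8*15.999 = 272.929 g/mol.
Mass of Ca per formula unit: 0.67 × 40.078 = 26.852 g.
Weight fraction Ca = 26.852 / 272.929 = 0.0984.

9.84 mass %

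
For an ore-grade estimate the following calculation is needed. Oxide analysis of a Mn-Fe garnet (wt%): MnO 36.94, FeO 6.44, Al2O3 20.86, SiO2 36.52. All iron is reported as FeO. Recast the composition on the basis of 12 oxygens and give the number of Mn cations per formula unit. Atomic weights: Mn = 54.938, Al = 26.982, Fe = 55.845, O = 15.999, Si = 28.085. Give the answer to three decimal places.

2.561 Mn apfu

MnO: 36.94/70.937 = 0.52074 mol → 0.52074 mol Mn, 0.52074 mol O.
FeO: 6.44/71.844 = 0.08964 mol → 0.08964 mol Fe, 0.08964 mol O.
Al2O3: 20.86/101.961 = 0.20459 mol → 0.40918 mol Al, 0.61377 mol O.
SiO2: 36.52/60.083 = 0.60783 mol → 0.60783 mol Si, 1.21566 mol O.
Total oxygen = 2.43981 mol. Normalization factor = 12/2.43981 = 4.91842.
Mn per 12 O = 0.52074 × 4.91842 = 2.561.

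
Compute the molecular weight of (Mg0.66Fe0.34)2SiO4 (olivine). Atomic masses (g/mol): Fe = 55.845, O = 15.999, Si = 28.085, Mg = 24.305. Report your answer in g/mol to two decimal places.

162.14 g/mol

Mg: 1.32 × 24.305 = 32.0826
Fe: 0.68 × 55.845 = 37.9746
Si: 1 × 28.085 = 28.0850
O: 4 × 15.999 = 63.9960
Summing the contributions gives the formula mass.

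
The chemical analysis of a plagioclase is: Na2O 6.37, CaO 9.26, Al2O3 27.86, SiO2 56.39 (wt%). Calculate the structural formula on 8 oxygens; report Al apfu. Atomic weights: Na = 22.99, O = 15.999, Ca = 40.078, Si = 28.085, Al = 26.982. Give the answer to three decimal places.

6.37 wt% Na2O ÷ 61.979 g/mol = 0.10278 mol, giving 0.20556 Na and 0.10278 O.
9.26 wt% CaO ÷ 56.077 g/mol = 0.16513 mol, giving 0.16513 Ca and 0.16513 O.
27.86 wt% Al2O3 ÷ 101.961 g/mol = 0.27324 mol, giving 0.54648 Al and 0.81972 O.
56.39 wt% SiO2 ÷ 60.083 g/mol = 0.93854 mol, giving 0.93854 Si and 1.87708 O.
Oxygen sums to 2.96471; scaling by 8/2.96471 = 2.69841 puts the formula on 8 O.
Al: 0.54648 × 2.69841 = 1.475 atoms per formula unit.

1.475 Al apfu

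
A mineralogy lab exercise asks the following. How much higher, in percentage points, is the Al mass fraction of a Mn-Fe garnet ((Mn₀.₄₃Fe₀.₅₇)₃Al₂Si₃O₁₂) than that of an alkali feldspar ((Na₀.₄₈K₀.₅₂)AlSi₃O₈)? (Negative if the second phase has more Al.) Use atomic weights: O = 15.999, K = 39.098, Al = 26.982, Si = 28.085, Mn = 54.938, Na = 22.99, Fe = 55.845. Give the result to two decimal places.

0.90 percentage points

M((Mn₀.₄₃Fe₀.₅₇)₃Al₂Si₃O₁₂) = 496.572 g/mol, so wt% Al = 53.964/496.572 × 100 = 10.87%.
M((Na₀.₄₈K₀.₅₂)AlSi₃O₈) = 270.595 g/mol, so wt% Al = 26.982/270.595 × 100 = 9.97%.
10.87 − 9.97 = 0.90 pp.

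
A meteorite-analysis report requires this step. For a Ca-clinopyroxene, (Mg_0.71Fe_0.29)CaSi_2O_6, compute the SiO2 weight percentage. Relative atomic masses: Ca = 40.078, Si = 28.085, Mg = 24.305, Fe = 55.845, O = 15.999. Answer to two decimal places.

53.24 wt%

M((Mg_0.71Fe_0.29)CaSi_2O_6) = 225.694 g/mol; M(SiO2) = 60.083 g/mol.
Moles SiO2 per formula unit = 2 Si ÷ 1 = 2.0000.
SiO2 fraction = (2.0000 × 60.083) / 225.694 = 120.166/225.694 = 0.5324.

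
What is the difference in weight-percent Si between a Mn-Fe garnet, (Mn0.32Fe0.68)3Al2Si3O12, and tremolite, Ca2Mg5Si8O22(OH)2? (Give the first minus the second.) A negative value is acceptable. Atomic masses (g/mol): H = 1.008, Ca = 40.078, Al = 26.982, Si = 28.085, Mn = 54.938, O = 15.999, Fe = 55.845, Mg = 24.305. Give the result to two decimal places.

M((Mn0.32Fe0.68)3Al2Si3O12) = 496.871 g/mol, so wt% Si = 84.255/496.871 × 100 = 16.96%.
M(Ca2Mg5Si8O22(OH)2) = 812.353 g/mol, so wt% Si = 224.680/812.353 × 100 = 27.66%.
16.96 − 27.66 = -10.70 pp.

-10.70 percentage points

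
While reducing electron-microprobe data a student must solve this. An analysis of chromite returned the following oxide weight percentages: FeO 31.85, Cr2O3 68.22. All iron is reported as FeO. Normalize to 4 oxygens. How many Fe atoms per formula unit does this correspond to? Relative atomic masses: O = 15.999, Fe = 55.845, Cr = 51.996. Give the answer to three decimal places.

FeO: 31.85/71.844 = 0.44332 mol → 0.44332 mol Fe, 0.44332 mol O.
Cr2O3: 68.22/151.989 = 0.44885 mol → 0.89770 mol Cr, 1.34655 mol O.
Total oxygen = 1.78987 mol. Normalization factor = 4/1.78987 = 2.23480.
Fe per 4 O = 0.44332 × 2.23480 = 0.991.

0.991 Fe apfu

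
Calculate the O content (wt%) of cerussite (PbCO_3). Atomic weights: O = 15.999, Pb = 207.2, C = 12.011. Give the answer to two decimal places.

17.96 wt%

Molar mass of PbCO_3: 1×207.2 + 1×12.011 + 3×15.999 = 267.208 g/mol.
Mass of O per formula unit: 3 × 15.999 = 47.997 g.
Weight fraction O = 47.997 / 267.208 = 0.1796.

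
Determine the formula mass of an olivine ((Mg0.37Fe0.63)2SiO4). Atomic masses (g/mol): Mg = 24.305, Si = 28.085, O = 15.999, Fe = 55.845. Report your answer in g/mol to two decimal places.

180.43 g/mol

Mg: 0.74 × 24.305 = 17.9857
Fe: 1.26 × 55.845 = 70.3647
Si: 1 × 28.085 = 28.0850
O: 4 × 15.999 = 63.9960
Summing the contributions gives the formula mass.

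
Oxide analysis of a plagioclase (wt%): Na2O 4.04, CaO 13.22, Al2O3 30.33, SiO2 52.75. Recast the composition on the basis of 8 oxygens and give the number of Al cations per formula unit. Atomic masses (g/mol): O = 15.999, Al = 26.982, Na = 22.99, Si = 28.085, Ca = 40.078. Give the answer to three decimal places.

1.614 Al apfu

Na2O: 4.04/61.979 = 0.06518 mol → 0.13036 mol Na, 0.06518 mol O.
CaO: 13.22/56.077 = 0.23575 mol → 0.23575 mol Ca, 0.23575 mol O.
Al2O3: 30.33/101.961 = 0.29747 mol → 0.59494 mol Al, 0.89241 mol O.
SiO2: 52.75/60.083 = 0.87795 mol → 0.87795 mol Si, 1.75590 mol O.
Total oxygen = 2.94924 mol. Normalization factor = 8/2.94924 = 2.71256.
Al per 8 O = 0.59494 × 2.71256 = 1.614.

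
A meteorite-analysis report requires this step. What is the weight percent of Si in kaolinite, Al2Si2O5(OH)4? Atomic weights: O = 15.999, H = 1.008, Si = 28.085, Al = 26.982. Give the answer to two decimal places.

M(Al2Si2O5(OH)4) = 258.157 g/mol.
Si contributes 2 × 28.085 = 56.170 g per mole.
56.170/258.157 = 0.2176 → 21.76%.

21.76 wt%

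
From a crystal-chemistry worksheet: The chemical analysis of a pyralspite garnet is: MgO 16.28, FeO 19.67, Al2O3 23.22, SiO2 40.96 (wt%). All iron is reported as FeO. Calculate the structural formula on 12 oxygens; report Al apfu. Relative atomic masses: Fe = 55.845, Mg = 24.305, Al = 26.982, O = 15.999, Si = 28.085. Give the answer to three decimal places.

MgO (M=40.304): mol = 0.40393; Mg = 0.40393, O = 0.40393.
FeO (M=71.844): mol = 0.27379; Fe = 0.27379, O = 0.27379.
Al2O3 (M=101.961): mol = 0.22773; Al = 0.45546, O = 0.68319.
SiO2 (M=60.083): mol = 0.68172; Si = 0.68172, O = 1.36344.
ΣO = 2.72435; factor = 12/ΣO = 4.40472.
Al apfu = 0.45546 × 4.40472 = 2.006.

2.006 Al apfu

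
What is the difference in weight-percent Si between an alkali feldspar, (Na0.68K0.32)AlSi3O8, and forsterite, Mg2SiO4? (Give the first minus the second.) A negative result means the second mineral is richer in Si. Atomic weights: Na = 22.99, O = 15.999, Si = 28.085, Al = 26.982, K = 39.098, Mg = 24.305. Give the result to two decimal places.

11.55 percentage points

Si in (Na0.68K0.32)AlSi3O8: molar mass 267.374 g/mol; 3×28.085 = 84.255 g → 31.51 wt%.
Si in Mg2SiO4: molar mass 140.691 g/mol; 1×28.085 = 28.085 g → 19.96 wt%.
Difference = 31.51 − 19.96 = 11.55 percentage points.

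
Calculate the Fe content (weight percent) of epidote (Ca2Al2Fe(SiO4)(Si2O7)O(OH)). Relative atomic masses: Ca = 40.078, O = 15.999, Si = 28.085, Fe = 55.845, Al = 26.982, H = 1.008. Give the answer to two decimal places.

Molar mass of Ca2Al2Fe(SiO4)(Si2O7)O(OH): 2×40.078 + 2×26.982 + 1×55.845 + 3×28.085 + 13×15.999 + 1×1.008 = 483.215 g/mol.
Mass of Fe per formula unit: 1 × 55.845 = 55.845 g.
Weight fraction Fe = 55.845 / 483.215 = 0.1156.

11.56 weight percent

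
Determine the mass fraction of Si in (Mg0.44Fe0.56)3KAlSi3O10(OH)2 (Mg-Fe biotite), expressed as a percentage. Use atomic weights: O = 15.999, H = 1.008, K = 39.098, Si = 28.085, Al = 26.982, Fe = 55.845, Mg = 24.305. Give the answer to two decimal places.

M((Mg0.44Fe0.56)3KAlSi3O10(OH)2) = 470.241 g/mol.
Si contributes 3 × 28.085 = 84.255 g per mole.
84.255/470.241 = 0.1792 → 17.92%.

17.92 mass %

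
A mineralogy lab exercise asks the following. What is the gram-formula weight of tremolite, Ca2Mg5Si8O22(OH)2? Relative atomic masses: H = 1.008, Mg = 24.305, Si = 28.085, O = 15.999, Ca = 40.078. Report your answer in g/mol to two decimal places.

812.35 g/mol

The formula mass is the sum 2·40.078 + 5·24.305 + 8·28.085 + 24·15.999 + 2·1.008.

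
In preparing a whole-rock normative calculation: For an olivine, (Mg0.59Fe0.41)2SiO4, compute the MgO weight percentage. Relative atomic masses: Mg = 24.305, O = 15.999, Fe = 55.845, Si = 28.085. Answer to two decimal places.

Molar mass of (Mg0.59Fe0.41)2SiO4 = 1.18*24.305 + 0.82*55.845 + 1*28.085 + 4*15.999 = 166.554 g/mol.
Each formula unit contains 1.18 Mg, equivalent to 1.18/1 = 1.1800 mol MgO.
M(MgO) = 1×24.305 + 1×15.999 = 40.304 g/mol.
Mass of MgO per formula unit = 1.1800 × 40.304 = 47.559 g.
MgO wt% = 47.559 / 166.554 × 100 = 28.55%.

28.55 wt%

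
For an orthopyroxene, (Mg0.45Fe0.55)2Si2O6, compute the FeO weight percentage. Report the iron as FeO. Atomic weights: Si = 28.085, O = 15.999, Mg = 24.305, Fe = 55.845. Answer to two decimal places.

33.56 wt%

M((Mg0.45Fe0.55)2Si2O6) = 235.468 g/mol; M(FeO) = 71.844 g/mol.
Moles FeO per formula unit = 1.10 Fe ÷ 1 = 1.1000.
FeO fraction = (1.1000 × 71.844) / 235.468 = 79.028/235.468 = 0.3356.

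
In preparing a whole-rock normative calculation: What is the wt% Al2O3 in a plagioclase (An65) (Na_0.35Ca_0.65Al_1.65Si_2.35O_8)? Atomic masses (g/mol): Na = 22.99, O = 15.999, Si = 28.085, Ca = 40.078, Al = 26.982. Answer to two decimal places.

30.86 wt%

Molar mass of Na_0.35Ca_0.65Al_1.65Si_2.35O_8 = 0.35*22.99 + 0.65*40.078 + 1.65*26.982 + 2.35*28.085 + 8*15.999 = 272.609 g/mol.
Each formula unit contains 1.65 Al, equivalent to 1.65/2 = 0.8250 mol Al2O3.
M(Al2O3) = 2×26.982 + 3×15.999 = 101.961 g/mol.
Mass of Al2O3 per formula unit = 0.8250 × 101.961 = 84.118 g.
Al2O3 wt% = 84.118 / 272.609 × 100 = 30.86%.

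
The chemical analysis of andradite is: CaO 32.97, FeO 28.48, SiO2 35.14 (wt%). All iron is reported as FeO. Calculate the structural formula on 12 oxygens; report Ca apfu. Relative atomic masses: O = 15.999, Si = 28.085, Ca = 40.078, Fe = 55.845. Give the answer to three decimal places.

32.97 wt% CaO ÷ 56.077 g/mol = 0.58794 mol, giving 0.58794 Ca and 0.58794 O.
28.48 wt% FeO ÷ 71.844 g/mol = 0.39641 mol, giving 0.39641 Fe and 0.39641 O.
35.14 wt% SiO2 ÷ 60.083 g/mol = 0.58486 mol, giving 0.58486 Si and 1.16972 O.
Oxygen sums to 2.15407; scaling by 12/2.15407 = 5.57085 puts the formula on 12 O.
Ca: 0.58794 × 5.57085 = 3.275 atoms per formula unit.

3.275 Ca apfu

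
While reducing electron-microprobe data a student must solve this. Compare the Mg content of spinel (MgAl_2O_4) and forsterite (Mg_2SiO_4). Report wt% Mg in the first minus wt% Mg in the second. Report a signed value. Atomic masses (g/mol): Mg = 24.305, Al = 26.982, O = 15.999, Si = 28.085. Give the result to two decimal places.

-17.47 percentage points

M(MgAl_2O_4) = 142.265 g/mol, so wt% Mg = 24.305/142.265 × 100 = 17.08%.
M(Mg_2SiO_4) = 140.691 g/mol, so wt% Mg = 48.610/140.691 × 100 = 34.55%.
17.08 − 34.55 = -17.47 pp.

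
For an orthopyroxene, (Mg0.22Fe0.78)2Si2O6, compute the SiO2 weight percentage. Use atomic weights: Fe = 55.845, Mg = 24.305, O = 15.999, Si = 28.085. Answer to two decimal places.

Formula mass = 249.976 g/mol.
2 Si → 2.0000 mol SiO2 per formula unit; M(SiO2) = 60.083, so SiO2 mass = 120.166 g.
120.166/249.976 × 100 = 48.07 wt%.

48.07 wt%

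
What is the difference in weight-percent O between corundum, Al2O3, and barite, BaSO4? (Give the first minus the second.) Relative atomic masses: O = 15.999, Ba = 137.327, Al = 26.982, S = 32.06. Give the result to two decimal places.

19.65 percentage points

First mineral: 47.997 g O in 101.961 g formula = 47.07 wt% O.
Second mineral: 63.996 g O in 233.383 g formula = 27.42 wt% O.
47.07% − 27.42% gives a difference of 19.65 percentage points.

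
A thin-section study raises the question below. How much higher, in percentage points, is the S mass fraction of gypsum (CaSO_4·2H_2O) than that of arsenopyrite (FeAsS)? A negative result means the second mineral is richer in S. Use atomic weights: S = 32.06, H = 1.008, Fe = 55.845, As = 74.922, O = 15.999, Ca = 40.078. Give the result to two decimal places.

M(CaSO_4·2H_2O) = 172.164 g/mol, so wt% S = 32.060/172.164 × 100 = 18.62%.
M(FeAsS) = 162.827 g/mol, so wt% S = 32.060/162.827 × 100 = 19.69%.
18.62 − 19.69 = -1.07 pp.

-1.07 percentage points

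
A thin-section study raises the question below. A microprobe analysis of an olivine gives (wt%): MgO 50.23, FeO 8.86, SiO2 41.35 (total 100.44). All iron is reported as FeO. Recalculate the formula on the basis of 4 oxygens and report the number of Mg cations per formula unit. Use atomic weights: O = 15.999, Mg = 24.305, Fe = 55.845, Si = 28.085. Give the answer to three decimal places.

50.23 wt% MgO ÷ 40.304 g/mol = 1.24628 mol, giving 1.24628 Mg and 1.24628 O.
8.86 wt% FeO ÷ 71.844 g/mol = 0.12332 mol, giving 0.12332 Fe and 0.12332 O.
41.35 wt% SiO2 ÷ 60.083 g/mol = 0.68821 mol, giving 0.68821 Si and 1.37642 O.
Oxygen sums to 2.74602; scaling by 4/2.74602 = 1.45665 puts the formula on 4 O.
Mg: 1.24628 × 1.45665 = 1.815 atoms per formula unit.

1.815 Mg apfu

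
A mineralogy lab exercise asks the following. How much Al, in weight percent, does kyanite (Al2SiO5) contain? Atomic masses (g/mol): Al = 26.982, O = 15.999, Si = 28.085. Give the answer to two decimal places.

33.30 weight percent

Molar mass of Al2SiO5: 2·26.982 + 1·28.085 + 5·15.999 = 162.044 g/mol.
Mass of Al per formula unit: 2 × 26.982 = 53.964 g.
Weight fraction Al = 53.964 / 162.044 = 0.3330.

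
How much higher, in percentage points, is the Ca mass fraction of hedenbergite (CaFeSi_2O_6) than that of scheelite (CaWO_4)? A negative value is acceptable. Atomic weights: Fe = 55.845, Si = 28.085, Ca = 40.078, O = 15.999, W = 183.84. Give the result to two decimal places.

Ca in CaFeSi_2O_6: molar mass 248.087 g/mol; 1×40.078 = 40.078 g → 16.15 wt%.
Ca in CaWO_4: molar mass 287.914 g/mol; 1×40.078 = 40.078 g → 13.92 wt%.
Difference = 16.15 − 13.92 = 2.23 percentage points.

2.23 percentage points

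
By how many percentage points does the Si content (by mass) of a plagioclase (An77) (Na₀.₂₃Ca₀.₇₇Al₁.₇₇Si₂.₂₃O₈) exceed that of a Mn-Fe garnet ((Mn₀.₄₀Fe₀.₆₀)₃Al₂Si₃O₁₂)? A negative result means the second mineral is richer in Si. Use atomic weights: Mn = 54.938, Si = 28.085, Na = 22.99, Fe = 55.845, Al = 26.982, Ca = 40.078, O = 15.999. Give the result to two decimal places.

5.85 percentage points

First mineral: 62.630 g Si in 274.527 g formula = 22.81 wt% Si.
Second mineral: 84.255 g Si in 496.654 g formula = 16.96 wt% Si.
22.81% − 16.96% gives a difference of 5.85 percentage points.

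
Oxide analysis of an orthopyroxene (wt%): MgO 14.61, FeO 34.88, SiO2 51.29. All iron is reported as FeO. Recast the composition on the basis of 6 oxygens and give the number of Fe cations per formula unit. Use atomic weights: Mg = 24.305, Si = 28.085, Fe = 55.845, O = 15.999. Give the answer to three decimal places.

1.140 Fe apfu

MgO (M=40.304): mol = 0.36250; Mg = 0.36250, O = 0.36250.
FeO (M=71.844): mol = 0.48550; Fe = 0.48550, O = 0.48550.
SiO2 (M=60.083): mol = 0.85365; Si = 0.85365, O = 1.70730.
ΣO = 2.55530; factor = 6/ΣO = 2.34806.
Fe apfu = 0.48550 × 2.34806 = 1.140.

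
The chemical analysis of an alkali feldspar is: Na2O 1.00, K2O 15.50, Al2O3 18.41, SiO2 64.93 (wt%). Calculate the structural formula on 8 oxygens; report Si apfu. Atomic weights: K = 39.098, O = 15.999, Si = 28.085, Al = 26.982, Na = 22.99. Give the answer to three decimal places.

2.998 Si apfu

Na2O (M=61.979): mol = 0.01613; Na = 0.03226, O = 0.01613.
K2O (M=94.195): mol = 0.16455; K = 0.32910, O = 0.16455.
Al2O3 (M=101.961): mol = 0.18056; Al = 0.36112, O = 0.54168.
SiO2 (M=60.083): mol = 1.08067; Si = 1.08067, O = 2.16134.
ΣO = 2.88370; factor = 8/ΣO = 2.77421.
Si apfu = 1.08067 × 2.77421 = 2.998.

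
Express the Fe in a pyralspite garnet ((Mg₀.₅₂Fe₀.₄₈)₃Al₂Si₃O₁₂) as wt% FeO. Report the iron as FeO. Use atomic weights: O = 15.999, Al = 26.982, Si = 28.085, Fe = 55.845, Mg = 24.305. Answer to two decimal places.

23.06 wt%

Molar mass of (Mg₀.₅₂Fe₀.₄₈)₃Al₂Si₃O₁₂ = 1.56·24.305 + 1.44·55.845 + 2·26.982 + 3·28.085 + 12·15.999 = 448.540 g/mol.
Each formula unit contains 1.44 Fe, equivalent to 1.44/1 = 1.4400 mol FeO.
M(FeO) = 1×55.845 + 1×15.999 = 71.844 g/mol.
Mass of FeO per formula unit = 1.4400 × 71.844 = 103.455 g.
FeO wt% = 103.455 / 448.540 × 100 = 23.06%.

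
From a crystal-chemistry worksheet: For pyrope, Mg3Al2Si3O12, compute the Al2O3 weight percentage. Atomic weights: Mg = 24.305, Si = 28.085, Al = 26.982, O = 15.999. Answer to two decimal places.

25.29 wt%

M(Mg3Al2Si3O12) = 403.122 g/mol; M(Al2O3) = 101.961 g/mol.
Moles Al2O3 per formula unit = 2 Al ÷ 2 = 1.0000.
Al2O3 fraction = (1.0000 × 101.961) / 403.122 = 101.961/403.122 = 0.2529.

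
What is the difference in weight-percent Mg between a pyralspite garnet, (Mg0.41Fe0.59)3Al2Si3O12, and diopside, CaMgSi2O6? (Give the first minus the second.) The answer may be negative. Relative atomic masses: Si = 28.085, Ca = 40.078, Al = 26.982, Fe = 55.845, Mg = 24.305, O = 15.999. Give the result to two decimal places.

First mineral: 29.895 g Mg in 458.948 g formula = 6.51 wt% Mg.
Second mineral: 24.305 g Mg in 216.547 g formula = 11.22 wt% Mg.
6.51% − 11.22% gives a difference of -4.71 percentage points.

-4.71 percentage points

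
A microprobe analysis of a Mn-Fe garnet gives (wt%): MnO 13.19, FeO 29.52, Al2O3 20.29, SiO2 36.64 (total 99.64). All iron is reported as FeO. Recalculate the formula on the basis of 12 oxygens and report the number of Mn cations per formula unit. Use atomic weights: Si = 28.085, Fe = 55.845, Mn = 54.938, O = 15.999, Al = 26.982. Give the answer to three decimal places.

0.925 Mn apfu

MnO: 13.19/70.937 = 0.18594 mol → 0.18594 mol Mn, 0.18594 mol O.
FeO: 29.52/71.844 = 0.41089 mol → 0.41089 mol Fe, 0.41089 mol O.
Al2O3: 20.29/101.961 = 0.19900 mol → 0.39800 mol Al, 0.59700 mol O.
SiO2: 36.64/60.083 = 0.60982 mol → 0.60982 mol Si, 1.21964 mol O.
Total oxygen = 2.41347 mol. Normalization factor = 12/2.41347 = 4.97209.
Mn per 12 O = 0.18594 × 4.97209 = 0.925.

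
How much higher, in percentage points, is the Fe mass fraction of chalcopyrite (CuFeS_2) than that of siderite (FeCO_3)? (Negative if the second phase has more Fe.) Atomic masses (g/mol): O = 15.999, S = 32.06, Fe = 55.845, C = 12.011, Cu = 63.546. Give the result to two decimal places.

M(CuFeS_2) = 183.511 g/mol, so wt% Fe = 55.845/183.511 × 100 = 30.43%.
M(FeCO_3) = 115.853 g/mol, so wt% Fe = 55.845/115.853 × 100 = 48.20%.
30.43 − 48.20 = -17.77 pp.

-17.77 percentage points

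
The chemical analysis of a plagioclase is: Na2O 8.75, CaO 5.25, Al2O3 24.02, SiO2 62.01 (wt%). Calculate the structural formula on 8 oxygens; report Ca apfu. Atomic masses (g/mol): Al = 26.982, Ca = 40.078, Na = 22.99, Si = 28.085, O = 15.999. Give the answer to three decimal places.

0.249 Ca apfu

Na2O: 8.75/61.979 = 0.14118 mol → 0.28236 mol Na, 0.14118 mol O.
CaO: 5.25/56.077 = 0.09362 mol → 0.09362 mol Ca, 0.09362 mol O.
Al2O3: 24.02/101.961 = 0.23558 mol → 0.47116 mol Al, 0.70674 mol O.
SiO2: 62.01/60.083 = 1.03207 mol → 1.03207 mol Si, 2.06414 mol O.
Total oxygen = 3.00568 mol. Normalization factor = 8/3.00568 = 2.66163.
Ca per 8 O = 0.09362 × 2.66163 = 0.249.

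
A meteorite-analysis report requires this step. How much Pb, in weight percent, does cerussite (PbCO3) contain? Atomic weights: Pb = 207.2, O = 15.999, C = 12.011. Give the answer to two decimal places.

Formula mass = 1*207.2 + 1*12.011 + 3*15.999 = 267.208 g/mol, of which 207.200 g is Pb.
So Pb makes up 207.200/267.208 = 0.7754 of the mass, i.e. 77.54%.

77.54 weight percent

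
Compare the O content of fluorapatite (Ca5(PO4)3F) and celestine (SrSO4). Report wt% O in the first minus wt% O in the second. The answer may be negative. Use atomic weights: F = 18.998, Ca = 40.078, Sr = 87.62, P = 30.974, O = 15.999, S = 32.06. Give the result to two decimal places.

O in Ca5(PO4)3F: molar mass 504.298 g/mol; 12×15.999 = 191.988 g → 38.07 wt%.
O in SrSO4: molar mass 183.676 g/mol; 4×15.999 = 63.996 g → 34.84 wt%.
Difference = 38.07 − 34.84 = 3.23 percentage points.

3.23 percentage points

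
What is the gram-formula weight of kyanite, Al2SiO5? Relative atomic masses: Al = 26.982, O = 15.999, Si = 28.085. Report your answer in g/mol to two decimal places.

162.04 g/mol

The formula mass is the sum 2·26.982 + 1·28.085 + 5·15.999.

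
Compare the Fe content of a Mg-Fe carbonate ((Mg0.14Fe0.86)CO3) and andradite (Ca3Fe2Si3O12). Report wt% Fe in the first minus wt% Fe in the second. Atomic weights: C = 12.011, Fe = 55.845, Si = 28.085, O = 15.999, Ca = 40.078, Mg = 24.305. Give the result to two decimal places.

21.12 percentage points

First mineral: 48.027 g Fe in 111.437 g formula = 43.10 wt% Fe.
Second mineral: 111.690 g Fe in 508.167 g formula = 21.98 wt% Fe.
43.10% − 21.98% gives a difference of 21.12 percentage points.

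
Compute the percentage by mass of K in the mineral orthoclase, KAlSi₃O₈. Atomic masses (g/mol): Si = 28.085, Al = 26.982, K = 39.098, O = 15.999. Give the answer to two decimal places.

14.05 wt%

Formula mass = 1*39.098 + 1*26.982 + 3*28.085 + 8*15.999 = 278.327 g/mol, of which 39.098 g is K.
So K makes up 39.098/278.327 = 0.1405 of the mass, i.e. 14.05%.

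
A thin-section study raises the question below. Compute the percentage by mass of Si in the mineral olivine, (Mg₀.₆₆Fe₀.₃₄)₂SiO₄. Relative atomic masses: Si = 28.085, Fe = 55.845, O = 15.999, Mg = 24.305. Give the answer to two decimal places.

Molar mass of (Mg₀.₆₆Fe₀.₃₄)₂SiO₄: 1.32·24.305 + 0.68·55.845 + 1·28.085 + 4·15.999 = 162.138 g/mol.
Mass of Si per formula unit: 1 × 28.085 = 28.085 g.
Weight fraction Si = 28.085 / 162.138 = 0.1732.

17.32 wt%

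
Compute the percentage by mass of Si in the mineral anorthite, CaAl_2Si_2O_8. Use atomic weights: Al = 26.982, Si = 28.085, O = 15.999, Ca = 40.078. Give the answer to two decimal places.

20.19 mass %

Formula mass = 1×40.078 + 2×26.982 + 2×28.085 + 8×15.999 = 278.204 g/mol, of which 56.170 g is Si.
So Si makes up 56.170/278.204 = 0.2019 of the mass, i.e. 20.19%.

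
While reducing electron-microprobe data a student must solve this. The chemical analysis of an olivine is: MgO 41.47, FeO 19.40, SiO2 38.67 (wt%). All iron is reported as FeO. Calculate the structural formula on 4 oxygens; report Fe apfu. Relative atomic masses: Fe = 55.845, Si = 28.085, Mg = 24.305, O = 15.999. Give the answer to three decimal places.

0.418 Fe apfu

MgO (M=40.304): mol = 1.02893; Mg = 1.02893, O = 1.02893.
FeO (M=71.844): mol = 0.27003; Fe = 0.27003, O = 0.27003.
SiO2 (M=60.083): mol = 0.64361; Si = 0.64361, O = 1.28722.
ΣO = 2.58618; factor = 4/ΣO = 1.54668.
Fe apfu = 0.27003 × 1.54668 = 0.418.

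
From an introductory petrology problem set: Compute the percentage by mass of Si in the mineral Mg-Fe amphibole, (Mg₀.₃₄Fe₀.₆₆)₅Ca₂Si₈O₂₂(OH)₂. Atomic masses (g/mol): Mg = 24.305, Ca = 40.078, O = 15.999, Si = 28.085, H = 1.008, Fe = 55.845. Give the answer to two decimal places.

Molar mass of (Mg₀.₃₄Fe₀.₆₆)₅Ca₂Si₈O₂₂(OH)₂: 1.70×24.305 + 3.30×55.845 + 2×40.078 + 8×28.085 + 24×15.999 + 2×1.008 = 916.435 g/mol.
Mass of Si per formula unit: 8 × 28.085 = 224.680 g.
Weight fraction Si = 224.680 / 916.435 = 0.2452.

24.52 wt%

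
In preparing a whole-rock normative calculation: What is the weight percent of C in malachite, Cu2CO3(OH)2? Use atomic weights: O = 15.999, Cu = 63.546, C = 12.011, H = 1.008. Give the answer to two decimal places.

5.43 mass %

Molar mass of Cu2CO3(OH)2: 2*63.546 + 1*12.011 + 5*15.999 + 2*1.008 = 221.114 g/mol.
Mass of C per formula unit: 1 × 12.011 = 12.011 g.
Weight fraction C = 12.011 / 221.114 = 0.0543.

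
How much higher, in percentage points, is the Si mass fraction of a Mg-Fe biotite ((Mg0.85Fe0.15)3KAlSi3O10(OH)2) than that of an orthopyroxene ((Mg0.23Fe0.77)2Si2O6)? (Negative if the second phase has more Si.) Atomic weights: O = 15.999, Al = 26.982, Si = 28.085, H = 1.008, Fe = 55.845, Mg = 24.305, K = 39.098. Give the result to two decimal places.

M((Mg0.85Fe0.15)3KAlSi3O10(OH)2) = 431.447 g/mol, so wt% Si = 84.255/431.447 × 100 = 19.53%.
M((Mg0.23Fe0.77)2Si2O6) = 249.346 g/mol, so wt% Si = 56.170/249.346 × 100 = 22.53%.
19.53 − 22.53 = -3.00 pp.

-3.00 percentage points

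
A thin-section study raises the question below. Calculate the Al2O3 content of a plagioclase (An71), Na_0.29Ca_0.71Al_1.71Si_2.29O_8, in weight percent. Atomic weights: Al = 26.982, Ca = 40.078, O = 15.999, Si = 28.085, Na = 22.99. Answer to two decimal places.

Formula mass = 273.568 g/mol.
1.71 Al → 0.8550 mol Al2O3 per formula unit; M(Al2O3) = 101.961, so Al2O3 mass = 87.177 g.
87.177/273.568 × 100 = 31.87 wt%.

31.87 wt%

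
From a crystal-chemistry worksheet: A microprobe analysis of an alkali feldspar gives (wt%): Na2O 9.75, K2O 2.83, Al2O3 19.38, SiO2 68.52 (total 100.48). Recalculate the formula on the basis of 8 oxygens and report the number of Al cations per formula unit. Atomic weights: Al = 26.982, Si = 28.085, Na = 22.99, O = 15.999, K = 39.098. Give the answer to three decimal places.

1.001 Al apfu

Na2O: 9.75/61.979 = 0.15731 mol → 0.31462 mol Na, 0.15731 mol O.
K2O: 2.83/94.195 = 0.03004 mol → 0.06008 mol K, 0.03004 mol O.
Al2O3: 19.38/101.961 = 0.19007 mol → 0.38014 mol Al, 0.57021 mol O.
SiO2: 68.52/60.083 = 1.14042 mol → 1.14042 mol Si, 2.28084 mol O.
Total oxygen = 3.03840 mol. Normalization factor = 8/3.03840 = 2.63296.
Al per 8 O = 0.38014 × 2.63296 = 1.001.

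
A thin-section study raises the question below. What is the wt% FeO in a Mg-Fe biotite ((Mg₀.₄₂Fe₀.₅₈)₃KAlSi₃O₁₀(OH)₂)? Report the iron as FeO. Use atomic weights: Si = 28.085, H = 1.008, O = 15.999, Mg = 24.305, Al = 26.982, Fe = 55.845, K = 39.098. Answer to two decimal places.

M((Mg₀.₄₂Fe₀.₅₈)₃KAlSi₃O₁₀(OH)₂) = 472.134 g/mol; M(FeO) = 71.844 g/mol.
Moles FeO per formula unit = 1.74 Fe ÷ 1 = 1.7400.
FeO fraction = (1.7400 × 71.844) / 472.134 = 125.009/472.134 = 0.2648.

26.48 wt%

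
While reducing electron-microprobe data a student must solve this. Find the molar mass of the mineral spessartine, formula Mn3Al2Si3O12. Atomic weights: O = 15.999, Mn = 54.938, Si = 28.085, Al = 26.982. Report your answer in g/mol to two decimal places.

495.02 g/mol

The formula mass is the sum 3*54.938 + 2*26.982 + 3*28.085 + 12*15.999.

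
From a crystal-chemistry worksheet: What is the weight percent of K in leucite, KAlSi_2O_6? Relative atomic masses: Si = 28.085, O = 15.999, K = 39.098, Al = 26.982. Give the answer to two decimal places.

Formula mass = 1*39.098 + 1*26.982 + 2*28.085 + 6*15.999 = 218.244 g/mol, of which 39.098 g is K.
So K makes up 39.098/218.244 = 0.1791 of the mass, i.e. 17.91%.

17.91 wt%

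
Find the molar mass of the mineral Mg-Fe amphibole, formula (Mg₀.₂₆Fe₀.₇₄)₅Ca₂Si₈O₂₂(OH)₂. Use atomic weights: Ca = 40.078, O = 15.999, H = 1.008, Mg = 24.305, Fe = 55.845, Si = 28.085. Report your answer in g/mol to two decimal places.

M = 1.30*24.305 + 3.70*55.845 + 2*40.078 + 8*28.085 + 24*15.999 + 2*1.008

929.05 g/mol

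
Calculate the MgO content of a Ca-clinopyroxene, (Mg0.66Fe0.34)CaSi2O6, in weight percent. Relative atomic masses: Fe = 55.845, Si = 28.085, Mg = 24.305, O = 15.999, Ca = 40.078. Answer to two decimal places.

Molar mass of (Mg0.66Fe0.34)CaSi2O6 = 0.66×24.305 + 0.34×55.845 + 1×40.078 + 2×28.085 + 6×15.999 = 227.271 g/mol.
Each formula unit contains 0.66 Mg, equivalent to 0.66/1 = 0.6600 mol MgO.
M(MgO) = 1×24.305 + 1×15.999 = 40.304 g/mol.
Mass of MgO per formula unit = 0.6600 × 40.304 = 26.601 g.
MgO wt% = 26.601 / 227.271 × 100 = 11.70%.

11.70 wt%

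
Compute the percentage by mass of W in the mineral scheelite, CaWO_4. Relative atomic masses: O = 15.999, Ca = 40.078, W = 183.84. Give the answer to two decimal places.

M(CaWO_4) = 287.914 g/mol.
W contributes 1 × 183.84 = 183.840 g per mole.
183.840/287.914 = 0.6385 → 63.85%.

63.85 mass %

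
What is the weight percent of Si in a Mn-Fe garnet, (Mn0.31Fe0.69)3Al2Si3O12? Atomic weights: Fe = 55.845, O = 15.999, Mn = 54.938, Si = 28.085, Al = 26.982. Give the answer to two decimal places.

16.96 wt%

M((Mn0.31Fe0.69)3Al2Si3O12) = 496.898 g/mol.
Si contributes 3 × 28.085 = 84.255 g per mole.
84.255/496.898 = 0.1696 → 16.96%.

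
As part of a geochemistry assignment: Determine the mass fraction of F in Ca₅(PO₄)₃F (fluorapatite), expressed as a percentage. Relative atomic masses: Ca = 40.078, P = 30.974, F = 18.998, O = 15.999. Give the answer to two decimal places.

3.77 mass %

Molar mass of Ca₅(PO₄)₃F: 5×40.078 + 3×30.974 + 12×15.999 + 1×18.998 = 504.298 g/mol.
Mass of F per formula unit: 1 × 18.998 = 18.998 g.
Weight fraction F = 18.998 / 504.298 = 0.0377.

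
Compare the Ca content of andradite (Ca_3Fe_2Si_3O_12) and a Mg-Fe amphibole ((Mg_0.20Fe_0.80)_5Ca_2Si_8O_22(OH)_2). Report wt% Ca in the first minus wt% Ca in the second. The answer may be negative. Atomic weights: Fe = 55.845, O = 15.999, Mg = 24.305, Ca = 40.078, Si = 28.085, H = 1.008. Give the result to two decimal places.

15.12 percentage points

First mineral: 120.234 g Ca in 508.167 g formula = 23.66 wt% Ca.
Second mineral: 80.156 g Ca in 938.513 g formula = 8.54 wt% Ca.
23.66% − 8.54% gives a difference of 15.12 percentage points.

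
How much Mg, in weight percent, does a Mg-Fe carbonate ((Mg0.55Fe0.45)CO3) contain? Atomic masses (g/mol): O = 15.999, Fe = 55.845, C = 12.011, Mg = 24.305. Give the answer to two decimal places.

Molar mass of (Mg0.55Fe0.45)CO3: 0.55*24.305 + 0.45*55.845 + 1*12.011 + 3*15.999 = 98.506 g/mol.
Mass of Mg per formula unit: 0.55 × 24.305 = 13.368 g.
Weight fraction Mg = 13.368 / 98.506 = 0.1357.

13.57 weight percent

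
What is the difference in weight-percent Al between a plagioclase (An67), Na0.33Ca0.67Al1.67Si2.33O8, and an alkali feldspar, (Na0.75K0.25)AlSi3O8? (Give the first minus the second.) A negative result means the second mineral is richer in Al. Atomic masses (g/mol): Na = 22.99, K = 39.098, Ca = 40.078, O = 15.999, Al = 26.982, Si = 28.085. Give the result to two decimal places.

Al in Na0.33Ca0.67Al1.67Si2.33O8: molar mass 272.929 g/mol; 1.67×26.982 = 45.060 g → 16.51 wt%.
Al in (Na0.75K0.25)AlSi3O8: molar mass 266.246 g/mol; 1×26.982 = 26.982 g → 10.13 wt%.
Difference = 16.51 − 10.13 = 6.38 percentage points.

6.38 percentage points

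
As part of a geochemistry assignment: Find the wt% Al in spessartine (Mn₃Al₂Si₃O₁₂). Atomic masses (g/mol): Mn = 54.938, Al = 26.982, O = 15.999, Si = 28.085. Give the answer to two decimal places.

10.90 wt%

Formula mass = 3*54.938 + 2*26.982 + 3*28.085 + 12*15.999 = 495.021 g/mol, of which 53.964 g is Al.
So Al makes up 53.964/495.021 = 0.1090 of the mass, i.e. 10.90%.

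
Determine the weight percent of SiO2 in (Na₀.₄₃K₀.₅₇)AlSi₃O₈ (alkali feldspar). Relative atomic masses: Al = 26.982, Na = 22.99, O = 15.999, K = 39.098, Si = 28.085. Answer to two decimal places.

66.41 wt%

Formula mass = 271.401 g/mol.
3 Si → 3.0000 mol SiO2 per formula unit; M(SiO2) = 60.083, so SiO2 mass = 180.249 g.
180.249/271.401 × 100 = 66.41 wt%.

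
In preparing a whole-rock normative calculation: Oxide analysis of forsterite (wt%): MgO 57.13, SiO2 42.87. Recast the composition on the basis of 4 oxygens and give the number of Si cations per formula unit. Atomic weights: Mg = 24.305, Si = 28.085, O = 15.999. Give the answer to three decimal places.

1.003 Si apfu

MgO: 57.13/40.304 = 1.41748 mol → 1.41748 mol Mg, 1.41748 mol O.
SiO2: 42.87/60.083 = 0.71351 mol → 0.71351 mol Si, 1.42702 mol O.
Total oxygen = 2.84450 mol. Normalization factor = 4/2.84450 = 1.40622.
Si per 4 O = 0.71351 × 1.40622 = 1.003.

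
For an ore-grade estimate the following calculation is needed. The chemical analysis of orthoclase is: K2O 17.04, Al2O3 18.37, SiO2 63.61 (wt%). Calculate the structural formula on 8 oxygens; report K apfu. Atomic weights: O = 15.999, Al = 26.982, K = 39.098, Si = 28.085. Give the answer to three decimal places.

1.020 K apfu

K2O: 17.04/94.195 = 0.18090 mol → 0.36180 mol K, 0.18090 mol O.
Al2O3: 18.37/101.961 = 0.18017 mol → 0.36034 mol Al, 0.54051 mol O.
SiO2: 63.61/60.083 = 1.05870 mol → 1.05870 mol Si, 2.11740 mol O.
Total oxygen = 2.83881 mol. Normalization factor = 8/2.83881 = 2.81808.
K per 8 O = 0.36180 × 2.81808 = 1.020.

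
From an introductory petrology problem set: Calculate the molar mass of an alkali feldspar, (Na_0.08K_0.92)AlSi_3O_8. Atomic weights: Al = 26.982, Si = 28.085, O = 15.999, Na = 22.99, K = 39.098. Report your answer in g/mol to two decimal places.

277.04 g/mol

M = 0.08*22.99 + 0.92*39.098 + 1*26.982 + 3*28.085 + 8*15.999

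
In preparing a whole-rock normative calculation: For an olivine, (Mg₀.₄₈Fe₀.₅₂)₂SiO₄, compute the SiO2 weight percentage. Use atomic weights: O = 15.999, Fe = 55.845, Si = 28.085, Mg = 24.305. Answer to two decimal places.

Formula mass = 173.493 g/mol.
1 Si → 1.0000 mol SiO2 per formula unit; M(SiO2) = 60.083, so SiO2 mass = 60.083 g.
60.083/173.493 × 100 = 34.63 wt%.

34.63 wt%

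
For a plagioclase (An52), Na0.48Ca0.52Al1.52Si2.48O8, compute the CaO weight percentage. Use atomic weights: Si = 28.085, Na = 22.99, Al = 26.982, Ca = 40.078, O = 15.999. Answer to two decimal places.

10.78 wt%

Molar mass of Na0.48Ca0.52Al1.52Si2.48O8 = 0.48·22.99 + 0.52·40.078 + 1.52·26.982 + 2.48·28.085 + 8·15.999 = 270.531 g/mol.
Each formula unit contains 0.52 Ca, equivalent to 0.52/1 = 0.5200 mol CaO.
M(CaO) = 1×40.078 + 1×15.999 = 56.077 g/mol.
Mass of CaO per formula unit = 0.5200 × 56.077 = 29.160 g.
CaO wt% = 29.160 / 270.531 × 100 = 10.78%.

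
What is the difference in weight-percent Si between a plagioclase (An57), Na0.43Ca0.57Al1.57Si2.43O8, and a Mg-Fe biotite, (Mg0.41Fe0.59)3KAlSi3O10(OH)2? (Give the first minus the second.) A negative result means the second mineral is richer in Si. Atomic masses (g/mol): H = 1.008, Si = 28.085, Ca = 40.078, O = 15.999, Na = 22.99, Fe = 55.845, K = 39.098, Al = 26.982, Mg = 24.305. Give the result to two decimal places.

7.34 percentage points

M(Na0.43Ca0.57Al1.57Si2.43O8) = 271.330 g/mol, so wt% Si = 68.247/271.330 × 100 = 25.15%.
M((Mg0.41Fe0.59)3KAlSi3O10(OH)2) = 473.080 g/mol, so wt% Si = 84.255/473.080 × 100 = 17.81%.
25.15 − 17.81 = 7.34 pp.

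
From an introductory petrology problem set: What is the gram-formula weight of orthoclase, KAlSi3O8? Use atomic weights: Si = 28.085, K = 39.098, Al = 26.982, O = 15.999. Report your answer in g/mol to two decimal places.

K: 1 × 39.098 = 39.0980
Al: 1 × 26.982 = 26.9820
Si: 3 × 28.085 = 84.2550
O: 8 × 15.999 = 127.9920
Summing the contributions gives the formula mass.

278.33 g/mol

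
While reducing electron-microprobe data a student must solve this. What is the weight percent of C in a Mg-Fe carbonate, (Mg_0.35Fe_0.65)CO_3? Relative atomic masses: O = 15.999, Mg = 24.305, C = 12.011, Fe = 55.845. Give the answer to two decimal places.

M((Mg_0.35Fe_0.65)CO_3) = 104.814 g/mol.
C contributes 1 × 12.011 = 12.011 g per mole.
12.011/104.814 = 0.1146 → 11.46%.

11.46 mass %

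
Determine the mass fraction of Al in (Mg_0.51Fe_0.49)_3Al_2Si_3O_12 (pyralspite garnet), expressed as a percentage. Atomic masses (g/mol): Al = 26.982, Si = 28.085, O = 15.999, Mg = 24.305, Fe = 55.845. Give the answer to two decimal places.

12.01 weight percent

Molar mass of (Mg_0.51Fe_0.49)_3Al_2Si_3O_12: 1.53*24.305 + 1.47*55.845 + 2*26.982 + 3*28.085 + 12*15.999 = 449.486 g/mol.
Mass of Al per formula unit: 2 × 26.982 = 53.964 g.
Weight fraction Al = 53.964 / 449.486 = 0.1201.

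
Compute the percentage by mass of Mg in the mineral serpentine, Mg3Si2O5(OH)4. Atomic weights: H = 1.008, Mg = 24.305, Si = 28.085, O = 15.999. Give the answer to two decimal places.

Molar mass of Mg3Si2O5(OH)4: 3·24.305 + 2·28.085 + 9·15.999 + 4·1.008 = 277.108 g/mol.
Mass of Mg per formula unit: 3 × 24.305 = 72.915 g.
Weight fraction Mg = 72.915 / 277.108 = 0.2631.

26.31 weight percent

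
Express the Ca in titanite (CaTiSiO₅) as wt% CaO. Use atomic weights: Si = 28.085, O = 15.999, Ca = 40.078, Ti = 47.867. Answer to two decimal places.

M(CaTiSiO₅) = 196.025 g/mol; M(CaO) = 56.077 g/mol.
Moles CaO per formula unit = 1 Ca ÷ 1 = 1.0000.
CaO fraction = (1.0000 × 56.077) / 196.025 = 56.077/196.025 = 0.2861.

28.61 wt%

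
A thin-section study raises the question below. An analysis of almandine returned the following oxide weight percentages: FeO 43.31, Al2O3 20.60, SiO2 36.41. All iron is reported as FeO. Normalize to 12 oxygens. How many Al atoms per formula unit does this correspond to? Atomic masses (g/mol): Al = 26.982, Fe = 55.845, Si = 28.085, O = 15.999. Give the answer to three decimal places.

2.003 Al apfu

FeO (M=71.844): mol = 0.60283; Fe = 0.60283, O = 0.60283.
Al2O3 (M=101.961): mol = 0.20204; Al = 0.40408, O = 0.60612.
SiO2 (M=60.083): mol = 0.60600; Si = 0.60600, O = 1.21200.
ΣO = 2.42095; factor = 12/ΣO = 4.95673.
Al apfu = 0.40408 × 4.95673 = 2.003.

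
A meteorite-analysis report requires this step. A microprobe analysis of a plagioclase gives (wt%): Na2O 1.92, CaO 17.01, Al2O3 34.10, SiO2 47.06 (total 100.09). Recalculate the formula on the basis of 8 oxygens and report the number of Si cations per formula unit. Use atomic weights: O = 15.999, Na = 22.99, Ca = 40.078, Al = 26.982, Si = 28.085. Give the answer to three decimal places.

Na2O: 1.92/61.979 = 0.03098 mol → 0.06196 mol Na, 0.03098 mol O.
CaO: 17.01/56.077 = 0.30333 mol → 0.30333 mol Ca, 0.30333 mol O.
Al2O3: 34.10/101.961 = 0.33444 mol → 0.66888 mol Al, 1.00332 mol O.
SiO2: 47.06/60.083 = 0.78325 mol → 0.78325 mol Si, 1.56650 mol O.
Total oxygen = 2.90413 mol. Normalization factor = 8/2.90413 = 2.75470.
Si per 8 O = 0.78325 × 2.75470 = 2.158.

2.158 Si apfu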